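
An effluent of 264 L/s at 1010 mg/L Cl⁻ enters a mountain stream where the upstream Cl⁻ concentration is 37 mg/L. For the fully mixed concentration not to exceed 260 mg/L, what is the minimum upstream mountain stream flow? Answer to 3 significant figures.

888 L/s

Set C_mix = 260: (Q·37.00 + 264.0·1010) / (Q + 264.0) = 260
→ Q = 264.0·(1010 − 260)/(260 − 37.00) = 887.9 L/s.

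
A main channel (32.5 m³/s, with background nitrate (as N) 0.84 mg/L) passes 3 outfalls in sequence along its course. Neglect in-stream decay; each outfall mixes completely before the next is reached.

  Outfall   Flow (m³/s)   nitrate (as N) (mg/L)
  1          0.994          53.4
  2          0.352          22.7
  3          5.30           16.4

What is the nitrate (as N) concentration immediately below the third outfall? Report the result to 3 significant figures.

4.48 mg/L

Outfall 1: combined Q = 33.49 m³/s; C = (32.50·0.8400 + 0.9940·53.40)/33.49 = 2.400 mg/L.
Outfall 2: combined Q = 33.85 m³/s; C = (33.49·2.400 + 0.3520·22.70)/33.85 = 2.611 mg/L.
Outfall 3: combined Q = 39.15 m³/s; C = (33.85·2.611 + 5.300·16.40)/39.15 = 4.478 mg/L.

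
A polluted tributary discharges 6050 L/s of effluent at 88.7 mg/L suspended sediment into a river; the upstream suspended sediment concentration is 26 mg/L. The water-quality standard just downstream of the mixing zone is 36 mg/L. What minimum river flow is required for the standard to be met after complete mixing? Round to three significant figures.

31900 L/s

Set C_mix = 36: (Q·26.00 + 6050·88.70) / (Q + 6050) = 36
→ Q = 6050·(88.70 − 36)/(36 − 26.00) = 31880 L/s.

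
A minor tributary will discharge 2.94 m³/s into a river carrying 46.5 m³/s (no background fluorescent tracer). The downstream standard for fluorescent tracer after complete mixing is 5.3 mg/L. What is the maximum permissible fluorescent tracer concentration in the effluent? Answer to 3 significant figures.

89.1 mg/L

At the limit, (Qr·Cr + Qe·Cₑ)/(Qr + Qe) = 5.3:
Cₑ = (49.44·5.3 − 46.50·0) / 2.940 = 89.13 mg/L.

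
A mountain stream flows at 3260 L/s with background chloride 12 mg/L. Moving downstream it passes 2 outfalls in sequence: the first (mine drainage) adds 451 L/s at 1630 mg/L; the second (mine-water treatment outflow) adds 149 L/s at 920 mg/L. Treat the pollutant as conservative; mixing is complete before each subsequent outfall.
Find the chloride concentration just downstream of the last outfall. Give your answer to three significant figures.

Below outfall 1: Q → 3711 L/s, C = (3260·12.00 + 451.0·1630)/3711 = 208.6 mg/L.
Below outfall 2: Q → 3860 L/s, C = (3711·208.6 + 149.0·920.0)/3860 = 236.1 mg/L.

236 mg/L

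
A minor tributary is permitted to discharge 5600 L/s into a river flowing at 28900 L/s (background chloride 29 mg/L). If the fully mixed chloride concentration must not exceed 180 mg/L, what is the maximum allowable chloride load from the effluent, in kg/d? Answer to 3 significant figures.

464000 kg/d

Mass balance at the limit: 28900·29.00 + 5600·Cₑ = 34500·180 → Cₑ = 959.3 mg/L.
5600 L/s = 5.600 m³/s. Load = 5.600 m³/s × 959.3 g/m³ × 86 400 s/d = 464100 kg/d.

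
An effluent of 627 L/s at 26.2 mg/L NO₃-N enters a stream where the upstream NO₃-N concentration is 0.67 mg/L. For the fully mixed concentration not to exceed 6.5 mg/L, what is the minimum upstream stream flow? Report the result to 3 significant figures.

Set C_mix = 6.5: (Q·0.6700 + 627.0·26.20) / (Q + 627.0) = 6.5
→ Q = 627.0·(26.20 − 6.5)/(6.5 − 0.6700) = 2119 L/s.

2120 L/s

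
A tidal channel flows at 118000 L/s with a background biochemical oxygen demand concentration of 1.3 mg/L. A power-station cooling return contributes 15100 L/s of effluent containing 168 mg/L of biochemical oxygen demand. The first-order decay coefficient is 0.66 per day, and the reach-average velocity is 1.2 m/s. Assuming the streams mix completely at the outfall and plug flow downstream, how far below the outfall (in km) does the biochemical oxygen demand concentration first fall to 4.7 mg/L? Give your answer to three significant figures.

229 km

Flow-weighted average: C = (118000·1.300 + 15100·168.0) / 133100 = 2690000/133100 = 20.21 mg/L.
Set 20.21·exp(−k·t) = 4.7 → t = ln(20.21/4.7)/k = 191000 s = 53.04 h.
Distance = v·t = 1.2·191000 = 229100 m = 229.1 km.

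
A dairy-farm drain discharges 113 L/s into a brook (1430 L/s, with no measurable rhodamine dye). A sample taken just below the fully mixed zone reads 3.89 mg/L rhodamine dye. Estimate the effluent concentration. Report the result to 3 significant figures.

Mass balance: 1430·0 + 113.0·Cₑ = 1543·3.890
→ Cₑ = (1543·3.890 − 1430·0) / 113.0 = 53.12 mg/L.

53.1 mg/L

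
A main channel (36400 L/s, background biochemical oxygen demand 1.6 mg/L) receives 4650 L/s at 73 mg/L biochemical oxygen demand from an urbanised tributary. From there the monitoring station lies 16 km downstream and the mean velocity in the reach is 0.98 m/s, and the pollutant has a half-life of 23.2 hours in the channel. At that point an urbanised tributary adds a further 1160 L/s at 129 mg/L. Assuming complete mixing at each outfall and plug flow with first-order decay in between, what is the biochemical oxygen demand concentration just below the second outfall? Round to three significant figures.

Flow-weighted average: C = (36400·1.600 + 4650·73.00) / 41050 = 397700/41050 = 9.688 mg/L; combined flow 41050 L/s.
Travel time t = 16·1000 / 0.98 = 16330 s = 4.535 h.
Half-life 23.2 h → k = ln 2 / 23.2 = 0.02988 h⁻¹ = 0.7170 d⁻¹.
First-order decay: C = 9.688·exp(−k·t) = 9.688·0.8733 = 8.460 mg/L.
At the second outfall, C = (41050·8.460 + 1160·129.0) / (41050 + 1160) = 11.77 mg/L.

11.8 mg/L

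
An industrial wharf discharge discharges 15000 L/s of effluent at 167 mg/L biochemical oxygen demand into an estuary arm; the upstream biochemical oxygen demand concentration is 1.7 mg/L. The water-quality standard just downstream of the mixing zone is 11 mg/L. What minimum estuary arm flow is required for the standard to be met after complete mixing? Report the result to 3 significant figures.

252000 L/s

Set C_mix = 11: (Q·1.700 + 15000·167.0) / (Q + 15000) = 11
→ Q = 15000·(167.0 − 11)/(11 − 1.700) = 251600 L/s.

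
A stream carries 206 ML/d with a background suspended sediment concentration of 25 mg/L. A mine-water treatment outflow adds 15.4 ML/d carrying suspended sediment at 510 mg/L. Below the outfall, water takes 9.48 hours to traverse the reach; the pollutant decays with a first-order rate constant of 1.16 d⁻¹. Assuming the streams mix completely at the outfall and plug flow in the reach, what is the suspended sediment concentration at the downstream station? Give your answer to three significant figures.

37.1 mg/L

After mixing, C = (206.0·25.00 + 15.40·510.0) / 221.4 = 13000/221.4 = 58.74 mg/L.
First-order decay: C = 58.74·exp(−k·t) = 58.74·0.6324 = 37.15 mg/L.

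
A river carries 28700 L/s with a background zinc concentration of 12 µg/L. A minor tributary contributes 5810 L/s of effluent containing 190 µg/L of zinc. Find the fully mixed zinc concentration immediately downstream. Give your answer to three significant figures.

Mixed concentration C = ΣQC/ΣQ = (28700·12.00 + 5810·190.0) / 34510 = 1448000/34510 = 41.97 µg/L.

42.0 µg/L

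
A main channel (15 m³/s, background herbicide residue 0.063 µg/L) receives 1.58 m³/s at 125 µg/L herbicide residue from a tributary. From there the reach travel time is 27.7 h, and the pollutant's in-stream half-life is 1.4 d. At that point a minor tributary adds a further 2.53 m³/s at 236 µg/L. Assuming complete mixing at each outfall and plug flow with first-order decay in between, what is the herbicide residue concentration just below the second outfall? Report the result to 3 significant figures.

37.1 µg/L

Mixed concentration C = ΣQC/ΣQ = (15.00·0.06300 + 1.580·125.0) / 16.58 = 198.4/16.58 = 11.97 µg/L; combined flow 16.58 m³/s.
Half-life 1.4 d → k = ln 2 / 1.4 = 0.4951 d⁻¹.
First-order decay: C = 11.97·exp(−k·t) = 11.97·0.5647 = 6.759 µg/L.
Second outfall: C = (16.58·6.759 + 2.530·236.0)/19.11 = 37.11 µg/L.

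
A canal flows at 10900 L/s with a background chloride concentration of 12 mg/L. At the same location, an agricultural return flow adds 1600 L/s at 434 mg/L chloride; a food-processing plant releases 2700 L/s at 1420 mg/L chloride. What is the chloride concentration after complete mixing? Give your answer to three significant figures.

Mass balance: C = (10900·12.00 + 1600·434.0 + 2700·1420) / 15200 = 4659000/15200 = 306.5 mg/L.

307 mg/L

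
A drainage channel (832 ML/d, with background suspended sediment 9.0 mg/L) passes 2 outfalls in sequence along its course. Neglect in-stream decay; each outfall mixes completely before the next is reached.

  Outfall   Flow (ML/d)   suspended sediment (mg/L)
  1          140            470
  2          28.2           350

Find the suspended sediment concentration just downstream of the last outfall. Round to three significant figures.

Below outfall 1: Q → 972.0 ML/d, C = (832.0·9.000 + 140.0·470.0)/972.0 = 75.40 mg/L.
Below outfall 2: Q → 1000 ML/d, C = (972.0·75.40 + 28.20·350.0)/1000 = 83.14 mg/L.

83.1 mg/L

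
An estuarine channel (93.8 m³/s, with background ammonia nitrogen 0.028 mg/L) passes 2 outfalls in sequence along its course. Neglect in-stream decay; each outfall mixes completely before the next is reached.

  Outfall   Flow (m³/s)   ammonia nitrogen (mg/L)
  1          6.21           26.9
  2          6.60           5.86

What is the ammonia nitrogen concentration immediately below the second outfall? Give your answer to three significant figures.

1.95 mg/L

After outfall 1: Q = 93.80 + 6.210 = 100.0 m³/s; C = (93.80·0.02800 + 6.210·26.90)/100.0 = 1.697 mg/L.
After outfall 2: Q = 100.0 + 6.600 = 106.6 m³/s; C = (100.0·1.697 + 6.600·5.860)/106.6 = 1.954 mg/L.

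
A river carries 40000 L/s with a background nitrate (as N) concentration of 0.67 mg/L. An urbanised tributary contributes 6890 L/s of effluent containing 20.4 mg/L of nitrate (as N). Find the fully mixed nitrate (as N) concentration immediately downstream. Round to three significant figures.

3.57 mg/L

Mass balance: C = (40000·0.6700 + 6890·20.40) / 46890 = 167400/46890 = 3.569 mg/L.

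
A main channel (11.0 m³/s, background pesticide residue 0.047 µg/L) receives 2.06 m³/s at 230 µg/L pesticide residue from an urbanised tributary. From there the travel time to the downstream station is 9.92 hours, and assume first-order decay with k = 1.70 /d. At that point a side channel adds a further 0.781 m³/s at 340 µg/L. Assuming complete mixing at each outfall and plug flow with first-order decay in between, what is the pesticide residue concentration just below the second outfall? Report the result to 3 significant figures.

Conservation of mass: C = (11.00·0.04700 + 2.060·230.0) / 13.06 = 474.3/13.06 = 36.32 µg/L; combined flow 13.06 m³/s.
After decay, C = 36.32 × e^(−kt) = 36.32 × 0.4953 = 17.99 µg/L.
At the second outfall, C = (13.06·17.99 + 0.7810·340.0) / (13.06 + 0.7810) = 36.16 µg/L.

36.2 µg/L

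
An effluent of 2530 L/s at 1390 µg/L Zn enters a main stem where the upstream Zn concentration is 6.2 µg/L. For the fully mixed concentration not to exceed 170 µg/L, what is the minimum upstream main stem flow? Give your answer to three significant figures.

18800 L/s

Set C_mix = 170: (Q·6.200 + 2530·1390) / (Q + 2530) = 170
→ Q = 2530·(1390 − 170)/(170 − 6.200) = 18840 L/s.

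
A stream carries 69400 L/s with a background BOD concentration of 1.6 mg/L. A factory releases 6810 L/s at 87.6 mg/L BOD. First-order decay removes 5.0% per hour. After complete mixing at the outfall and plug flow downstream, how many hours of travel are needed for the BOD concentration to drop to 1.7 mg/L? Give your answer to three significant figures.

33.1 h

Flow-weighted average: C = (69400·1.600 + 6810·87.60) / 76210 = 707600/76210 = 9.285 mg/L.
5.0%/h lost → k = −ln(1 − 0.05) = 0.05129 h⁻¹.
9.285·exp(−k·t) = 1.7 → t = ln(9.285/1.7)/k = 119200 s = 33.10 h.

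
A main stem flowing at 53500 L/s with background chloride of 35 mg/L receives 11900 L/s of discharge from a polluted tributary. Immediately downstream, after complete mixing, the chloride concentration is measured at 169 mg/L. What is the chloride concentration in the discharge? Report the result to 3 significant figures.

Mass balance: 53500·35.00 + 11900·Cₑ = 65400·169.0
→ Cₑ = (65400·169.0 − 53500·35.00) / 11900 = 771.4 mg/L.

771 mg/L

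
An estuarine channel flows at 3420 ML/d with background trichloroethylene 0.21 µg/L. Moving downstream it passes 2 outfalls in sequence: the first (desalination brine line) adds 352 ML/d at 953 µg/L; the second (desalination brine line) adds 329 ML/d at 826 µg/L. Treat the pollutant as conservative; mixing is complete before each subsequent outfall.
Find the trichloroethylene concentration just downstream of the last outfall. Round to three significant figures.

After outfall 1: Q = 3420 + 352.0 = 3772 ML/d; C = (3420·0.2100 + 352.0·953.0)/3772 = 89.12 µg/L.
After outfall 2: Q = 3772 + 329.0 = 4101 ML/d; C = (3772·89.12 + 329.0·826.0)/4101 = 148.2 µg/L.

148 µg/L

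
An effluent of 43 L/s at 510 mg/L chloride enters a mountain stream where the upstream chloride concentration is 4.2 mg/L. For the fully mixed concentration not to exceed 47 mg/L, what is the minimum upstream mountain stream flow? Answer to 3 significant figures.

Set C_mix = 47: (Q·4.200 + 43.00·510.0) / (Q + 43.00) = 47
→ Q = 43.00·(510.0 − 47)/(47 − 4.200) = 465.2 L/s.

465 L/s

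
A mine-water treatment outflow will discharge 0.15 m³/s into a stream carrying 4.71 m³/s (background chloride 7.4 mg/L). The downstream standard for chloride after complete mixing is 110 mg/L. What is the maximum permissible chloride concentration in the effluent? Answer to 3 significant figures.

3330 mg/L

At the limit, (Qr·Cr + Qe·Cₑ)/(Qr + Qe) = 110:
Cₑ = (4.860·110 − 4.710·7.400) / 0.1500 = 3332 mg/L.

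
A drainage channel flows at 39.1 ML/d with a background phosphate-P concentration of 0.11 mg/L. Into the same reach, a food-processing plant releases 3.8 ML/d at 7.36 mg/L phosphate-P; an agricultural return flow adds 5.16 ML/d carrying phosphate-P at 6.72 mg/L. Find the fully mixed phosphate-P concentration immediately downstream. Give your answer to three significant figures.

After mixing, C = (39.10·0.1100 + 3.800·7.360 + 5.160·6.720) / 48.06 = 66.94/48.06 = 1.393 mg/L.

1.39 mg/L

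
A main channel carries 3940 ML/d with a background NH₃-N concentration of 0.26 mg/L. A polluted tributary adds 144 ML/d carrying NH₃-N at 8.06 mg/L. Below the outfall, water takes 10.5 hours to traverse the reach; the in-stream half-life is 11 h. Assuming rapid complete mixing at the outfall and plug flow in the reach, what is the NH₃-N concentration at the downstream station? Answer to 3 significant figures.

Conservation of mass: C = (3940·0.2600 + 144.0·8.060) / 4084 = 2185/4084 = 0.5350 mg/L.
Half-life 11 h → k = ln 2 / 11 = 0.06301 h⁻¹ = 1.512 d⁻¹.
After decay, C = 0.5350 × e^(−kt) = 0.5350 × 0.5160 = 0.2761 mg/L.

0.276 mg/L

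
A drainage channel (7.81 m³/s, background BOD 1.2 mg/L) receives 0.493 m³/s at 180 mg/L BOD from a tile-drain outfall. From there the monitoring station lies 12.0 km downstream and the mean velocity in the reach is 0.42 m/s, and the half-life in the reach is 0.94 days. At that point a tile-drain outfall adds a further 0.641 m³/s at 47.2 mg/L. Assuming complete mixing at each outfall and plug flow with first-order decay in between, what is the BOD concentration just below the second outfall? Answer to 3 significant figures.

After mixing, C = (7.810·1.200 + 0.4930·180.0) / 8.303 = 98.11/8.303 = 11.82 mg/L; combined flow 8.303 m³/s.
Travel time t = 12.0·1000 / 0.42 = 28570 s = 7.937 h.
Half-life 0.94 d → k = ln 2 / 0.94 = 0.7374 d⁻¹.
Applying C = C₀e^(−kt): 11.82 × 0.7836 = 9.259 mg/L.
Second outfall: C = (8.303·9.259 + 0.6410·47.20)/8.944 = 11.98 mg/L.

12.0 mg/L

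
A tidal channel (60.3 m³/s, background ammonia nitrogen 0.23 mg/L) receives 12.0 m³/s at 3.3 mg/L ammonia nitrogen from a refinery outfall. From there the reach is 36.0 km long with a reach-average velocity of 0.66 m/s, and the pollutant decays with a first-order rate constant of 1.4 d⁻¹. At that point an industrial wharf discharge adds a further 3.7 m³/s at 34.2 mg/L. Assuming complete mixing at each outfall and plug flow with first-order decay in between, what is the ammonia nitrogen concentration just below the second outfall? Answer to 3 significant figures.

Mass balance: C = (60.30·0.2300 + 12.00·3.300) / 72.30 = 53.47/72.30 = 0.7395 mg/L; combined flow 72.30 m³/s.
Travel time t = 36.0·1000 / 0.66 = 54550 s = 15.15 h.
First-order decay: C = 0.7395·exp(−k·t) = 0.7395·0.4132 = 0.3056 mg/L.
At the second outfall, C = (72.30·0.3056 + 3.700·34.20) / (72.30 + 3.700) = 1.956 mg/L.

1.96 mg/L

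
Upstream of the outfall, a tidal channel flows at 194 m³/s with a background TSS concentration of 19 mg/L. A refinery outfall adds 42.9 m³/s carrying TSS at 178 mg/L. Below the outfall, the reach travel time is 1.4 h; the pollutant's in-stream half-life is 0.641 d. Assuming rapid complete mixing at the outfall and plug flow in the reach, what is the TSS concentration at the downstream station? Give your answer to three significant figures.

44.9 mg/L

Mass balance: C = (194.0·19.00 + 42.90·178.0) / 236.9 = 11320/236.9 = 47.79 mg/L.
Half-life 0.641 d → k = ln 2 / 0.641 = 1.081 d⁻¹.
Decay over the reach: 47.79·exp(−kt) = 47.79·0.9389 = 44.87 mg/L.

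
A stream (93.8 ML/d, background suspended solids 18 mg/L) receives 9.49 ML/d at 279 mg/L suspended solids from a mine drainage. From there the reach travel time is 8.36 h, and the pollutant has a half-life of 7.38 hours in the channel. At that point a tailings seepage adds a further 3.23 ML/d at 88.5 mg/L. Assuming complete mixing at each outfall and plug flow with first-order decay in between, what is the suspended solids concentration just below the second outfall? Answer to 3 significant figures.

After mixing, C = (93.80·18.00 + 9.490·279.0) / 103.3 = 4336/103.3 = 41.98 mg/L; combined flow 103.3 ML/d.
Half-life 7.38 h → k = ln 2 / 7.38 = 0.09392 h⁻¹ = 2.254 d⁻¹.
After decay, C = 41.98 × e^(−kt) = 41.98 × 0.4560 = 19.14 mg/L.
Second outfall: C = (103.3·19.14 + 3.230·88.50)/106.5 = 21.25 mg/L.

21.2 mg/L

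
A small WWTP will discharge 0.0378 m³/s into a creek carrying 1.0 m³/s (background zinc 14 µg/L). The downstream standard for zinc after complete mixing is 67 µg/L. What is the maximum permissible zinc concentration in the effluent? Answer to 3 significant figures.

1470 µg/L

At the limit, (Qr·Cr + Qe·Cₑ)/(Qr + Qe) = 67:
Cₑ = (1.038·67 − 1.000·14.00) / 0.03780 = 1469 µg/L.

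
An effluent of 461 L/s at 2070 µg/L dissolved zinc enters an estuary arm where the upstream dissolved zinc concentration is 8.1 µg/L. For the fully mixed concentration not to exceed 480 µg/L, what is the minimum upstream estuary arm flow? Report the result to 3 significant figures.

1550 L/s

Set C_mix = 480: (Q·8.100 + 461.0·2070) / (Q + 461.0) = 480
→ Q = 461.0·(2070 − 480)/(480 − 8.100) = 1553 L/s.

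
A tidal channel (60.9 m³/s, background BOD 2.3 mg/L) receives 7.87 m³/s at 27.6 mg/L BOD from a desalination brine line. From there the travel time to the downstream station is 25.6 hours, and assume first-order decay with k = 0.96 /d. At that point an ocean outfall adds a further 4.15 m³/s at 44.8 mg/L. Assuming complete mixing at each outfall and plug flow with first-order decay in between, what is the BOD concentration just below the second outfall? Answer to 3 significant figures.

Mass balance: C = (60.90·2.300 + 7.870·27.60) / 68.77 = 357.3/68.77 = 5.195 mg/L; combined flow 68.77 m³/s.
First-order decay: C = 5.195·exp(−k·t) = 5.195·0.3592 = 1.866 mg/L.
Second outfall: C = (68.77·1.866 + 4.150·44.80)/72.92 = 4.309 mg/L.

4.31 mg/L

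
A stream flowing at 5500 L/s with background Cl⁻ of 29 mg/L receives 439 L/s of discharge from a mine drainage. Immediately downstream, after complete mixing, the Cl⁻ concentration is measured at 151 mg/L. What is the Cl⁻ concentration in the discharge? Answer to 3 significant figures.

1680 mg/L

Mass balance: 5500·29.00 + 439.0·Cₑ = 5939·151.0
→ Cₑ = (5939·151.0 − 5500·29.00) / 439.0 = 1679 mg/L.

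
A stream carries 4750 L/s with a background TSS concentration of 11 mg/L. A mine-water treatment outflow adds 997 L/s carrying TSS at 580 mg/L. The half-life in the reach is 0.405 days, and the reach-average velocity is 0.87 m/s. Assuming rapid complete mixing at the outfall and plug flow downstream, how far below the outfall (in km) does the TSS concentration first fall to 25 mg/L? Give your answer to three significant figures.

Mixed concentration C = ΣQC/ΣQ = (4750·11.00 + 997.0·580.0) / 5747 = 630500/5747 = 109.7 mg/L.
Half-life 0.405 d → k = ln 2 / 0.405 = 1.711 d⁻¹.
Set 109.7·exp(−k·t) = 25 → t = ln(109.7/25)/k = 74660 s = 20.74 h.
Distance = v·t = 0.87·74660 = 64960 m = 64.96 km.

65.0 km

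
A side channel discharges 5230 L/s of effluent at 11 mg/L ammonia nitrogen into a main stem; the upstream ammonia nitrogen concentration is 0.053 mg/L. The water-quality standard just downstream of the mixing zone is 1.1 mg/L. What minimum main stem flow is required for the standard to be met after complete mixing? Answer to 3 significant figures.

49500 L/s

Set C_mix = 1.1: (Q·0.05300 + 5230·11.00) / (Q + 5230) = 1.1
→ Q = 5230·(11.00 − 1.1)/(1.1 − 0.05300) = 49450 L/s.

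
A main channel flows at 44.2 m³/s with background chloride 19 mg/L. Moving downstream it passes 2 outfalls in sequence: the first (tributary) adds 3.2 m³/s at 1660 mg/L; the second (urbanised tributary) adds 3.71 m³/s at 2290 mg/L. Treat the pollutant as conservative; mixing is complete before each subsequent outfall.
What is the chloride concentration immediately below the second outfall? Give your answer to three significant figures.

Below outfall 1: Q → 47.40 m³/s, C = (44.20·19.00 + 3.200·1660)/47.40 = 129.8 mg/L.
Below outfall 2: Q → 51.11 m³/s, C = (47.40·129.8 + 3.710·2290)/51.11 = 286.6 mg/L.

287 mg/L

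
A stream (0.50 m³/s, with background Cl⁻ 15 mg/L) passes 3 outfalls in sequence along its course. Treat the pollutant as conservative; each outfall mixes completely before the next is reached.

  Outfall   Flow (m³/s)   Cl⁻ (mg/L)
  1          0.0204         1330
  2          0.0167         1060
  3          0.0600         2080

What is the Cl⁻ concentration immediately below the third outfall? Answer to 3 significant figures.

297 mg/L

Below outfall 1: Q → 0.5204 m³/s, C = (0.5000·15.00 + 0.02040·1330)/0.5204 = 66.55 mg/L.
Below outfall 2: Q → 0.5371 m³/s, C = (0.5204·66.55 + 0.01670·1060)/0.5371 = 97.44 mg/L.
Below outfall 3: Q → 0.5971 m³/s, C = (0.5371·97.44 + 0.06000·2080)/0.5971 = 296.7 mg/L.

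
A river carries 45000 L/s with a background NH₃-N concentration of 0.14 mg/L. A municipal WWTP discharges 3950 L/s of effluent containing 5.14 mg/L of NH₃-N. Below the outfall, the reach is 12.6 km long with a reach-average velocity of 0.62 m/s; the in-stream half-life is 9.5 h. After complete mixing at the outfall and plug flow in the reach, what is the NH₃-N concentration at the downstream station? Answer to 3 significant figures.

0.360 mg/L

Mixed concentration C = ΣQC/ΣQ = (45000·0.1400 + 3950·5.140) / 48950 = 26600/48950 = 0.5435 mg/L.
Travel time t = 12.6·1000 / 0.62 = 20320 s = 5.645 h.
Half-life 9.5 h → k = ln 2 / 9.5 = 0.07296 h⁻¹ = 1.751 d⁻¹.
After decay, C = 0.5435 × e^(−kt) = 0.5435 × 0.6624 = 0.3600 mg/L.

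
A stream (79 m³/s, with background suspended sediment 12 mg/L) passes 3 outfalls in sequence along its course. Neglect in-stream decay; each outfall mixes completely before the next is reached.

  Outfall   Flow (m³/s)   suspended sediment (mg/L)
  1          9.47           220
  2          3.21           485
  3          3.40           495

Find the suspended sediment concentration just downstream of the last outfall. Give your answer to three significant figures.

66.0 mg/L

Outfall 1: combined Q = 88.47 m³/s; C = (79.00·12.00 + 9.470·220.0)/88.47 = 34.26 mg/L.
Outfall 2: combined Q = 91.68 m³/s; C = (88.47·34.26 + 3.210·485.0)/91.68 = 50.05 mg/L.
Outfall 3: combined Q = 95.08 m³/s; C = (91.68·50.05 + 3.400·495.0)/95.08 = 65.96 mg/L.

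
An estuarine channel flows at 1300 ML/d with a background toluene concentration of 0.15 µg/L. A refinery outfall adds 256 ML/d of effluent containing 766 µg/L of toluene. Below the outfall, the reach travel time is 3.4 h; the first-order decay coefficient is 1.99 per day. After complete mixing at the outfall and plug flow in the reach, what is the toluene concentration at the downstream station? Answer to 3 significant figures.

Mass balance: C = (1300·0.1500 + 256.0·766.0) / 1556 = 196300/1556 = 126.2 µg/L.
First-order decay: C = 126.2·exp(−k·t) = 126.2·0.7543 = 95.16 µg/L.

95.2 µg/L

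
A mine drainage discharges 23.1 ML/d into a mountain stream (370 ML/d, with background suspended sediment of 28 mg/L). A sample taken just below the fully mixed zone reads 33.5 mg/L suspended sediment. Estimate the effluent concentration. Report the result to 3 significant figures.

122 mg/L

Mass balance: 370.0·28.00 + 23.10·Cₑ = 393.1·33.50
→ Cₑ = (393.1·33.50 − 370.0·28.00) / 23.10 = 121.6 mg/L.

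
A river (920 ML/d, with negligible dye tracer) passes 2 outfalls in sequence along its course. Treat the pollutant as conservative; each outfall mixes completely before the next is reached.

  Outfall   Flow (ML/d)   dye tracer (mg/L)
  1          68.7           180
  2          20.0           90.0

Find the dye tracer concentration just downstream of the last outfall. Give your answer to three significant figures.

Outfall 1: combined Q = 988.7 ML/d; C = (920.0·0 + 68.70·180.0)/988.7 = 12.51 mg/L.
Outfall 2: combined Q = 1009 ML/d; C = (988.7·12.51 + 20.00·90.00)/1009 = 14.04 mg/L.

14.0 mg/L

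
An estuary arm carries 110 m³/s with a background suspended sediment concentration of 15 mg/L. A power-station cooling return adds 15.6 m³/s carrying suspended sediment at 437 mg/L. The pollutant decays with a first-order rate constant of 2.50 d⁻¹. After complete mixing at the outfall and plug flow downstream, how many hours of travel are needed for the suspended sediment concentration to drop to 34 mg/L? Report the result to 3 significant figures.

Conservation of mass: C = (110.0·15.00 + 15.60·437.0) / 125.6 = 8467/125.6 = 67.41 mg/L.
67.41·exp(−k·t) = 34 → t = ln(67.41/34)/k = 23660 s = 6.571 h.

6.57 h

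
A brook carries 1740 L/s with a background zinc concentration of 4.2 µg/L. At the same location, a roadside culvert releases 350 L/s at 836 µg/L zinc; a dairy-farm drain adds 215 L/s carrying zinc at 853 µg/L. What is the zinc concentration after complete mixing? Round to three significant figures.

210 µg/L

Flow-weighted average: C = (1740·4.200 + 350.0·836.0 + 215.0·853.0) / 2305 = 483300/2305 = 209.7 µg/L.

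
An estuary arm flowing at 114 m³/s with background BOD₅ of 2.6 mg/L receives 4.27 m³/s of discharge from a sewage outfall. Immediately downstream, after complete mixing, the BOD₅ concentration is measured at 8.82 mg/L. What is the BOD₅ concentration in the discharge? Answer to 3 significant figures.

175 mg/L

Mass balance: 114.0·2.600 + 4.270·Cₑ = 118.3·8.820
→ Cₑ = (118.3·8.820 − 114.0·2.600) / 4.270 = 174.9 mg/L.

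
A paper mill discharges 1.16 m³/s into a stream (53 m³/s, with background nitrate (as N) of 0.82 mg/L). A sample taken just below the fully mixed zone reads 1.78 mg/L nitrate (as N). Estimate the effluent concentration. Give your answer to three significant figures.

Mass balance: 53.00·0.8200 + 1.160·Cₑ = 54.16·1.780
→ Cₑ = (54.16·1.780 − 53.00·0.8200) / 1.160 = 45.64 mg/L.

45.6 mg/L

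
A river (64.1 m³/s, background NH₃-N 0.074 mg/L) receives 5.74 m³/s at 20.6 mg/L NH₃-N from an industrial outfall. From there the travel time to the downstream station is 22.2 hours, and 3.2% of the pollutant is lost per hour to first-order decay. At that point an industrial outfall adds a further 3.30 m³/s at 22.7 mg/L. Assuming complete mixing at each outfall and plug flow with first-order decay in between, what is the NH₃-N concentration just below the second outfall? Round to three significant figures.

Conservation of mass: C = (64.10·0.07400 + 5.740·20.60) / 69.84 = 123.0/69.84 = 1.761 mg/L; combined flow 69.84 m³/s.
3.2%/h lost → k = −ln(1 − 0.032) = 0.03252 h⁻¹.
Applying C = C₀e^(−kt): 1.761 × 0.4858 = 0.8554 mg/L.
Second outfall: C = (69.84·0.8554 + 3.300·22.70)/73.14 = 1.841 mg/L.

1.84 mg/L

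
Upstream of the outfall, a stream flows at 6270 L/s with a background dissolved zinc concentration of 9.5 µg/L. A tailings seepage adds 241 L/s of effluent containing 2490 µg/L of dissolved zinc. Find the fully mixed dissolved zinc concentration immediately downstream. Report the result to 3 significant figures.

Conservation of mass: C = (6270·9.500 + 241.0·2490) / 6511 = 659700/6511 = 101.3 µg/L.

101 µg/L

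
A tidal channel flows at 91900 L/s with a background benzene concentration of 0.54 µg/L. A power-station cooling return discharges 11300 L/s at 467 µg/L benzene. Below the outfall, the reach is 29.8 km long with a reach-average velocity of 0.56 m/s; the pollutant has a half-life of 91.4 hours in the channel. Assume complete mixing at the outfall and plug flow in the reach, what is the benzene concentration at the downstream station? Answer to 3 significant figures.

Conservation of mass: C = (91900·0.5400 + 11300·467.0) / 103200 = 5327000/103200 = 51.62 µg/L.
Travel time t = 29.8·1000 / 0.56 = 53210 s = 14.78 h.
Half-life 91.4 h → k = ln 2 / 91.4 = 0.007584 h⁻¹ = 0.1820 d⁻¹.
Decay over the reach: 51.62·exp(−kt) = 51.62·0.8940 = 46.14 µg/L.

46.1 µg/L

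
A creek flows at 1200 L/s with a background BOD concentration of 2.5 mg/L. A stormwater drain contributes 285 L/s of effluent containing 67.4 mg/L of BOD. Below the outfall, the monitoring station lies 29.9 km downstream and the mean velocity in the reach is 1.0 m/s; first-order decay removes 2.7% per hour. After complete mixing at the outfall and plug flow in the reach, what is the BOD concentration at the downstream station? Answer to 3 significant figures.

11.9 mg/L

After mixing, C = (1200·2.500 + 285.0·67.40) / 1485 = 22210/1485 = 14.96 mg/L.
Travel time t = 29.9·1000 / 1.0 = 29900 s = 8.306 h.
2.7%/h lost → k = −ln(1 − 0.027) = 0.02737 h⁻¹.
Decay over the reach: 14.96·exp(−kt) = 14.96·0.7967 = 11.91 mg/L.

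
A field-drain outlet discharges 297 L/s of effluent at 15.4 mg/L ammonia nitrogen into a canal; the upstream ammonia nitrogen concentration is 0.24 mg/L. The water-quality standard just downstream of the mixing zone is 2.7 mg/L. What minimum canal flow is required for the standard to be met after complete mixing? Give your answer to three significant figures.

Set C_mix = 2.7: (Q·0.2400 + 297.0·15.40) / (Q + 297.0) = 2.7
→ Q = 297.0·(15.40 − 2.7)/(2.7 − 0.2400) = 1533 L/s.

1530 L/s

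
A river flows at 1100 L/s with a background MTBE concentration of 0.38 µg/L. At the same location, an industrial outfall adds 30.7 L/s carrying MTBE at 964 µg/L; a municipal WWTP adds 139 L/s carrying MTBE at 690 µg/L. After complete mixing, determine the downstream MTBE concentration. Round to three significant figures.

Conservation of mass: C = (1100·0.3800 + 30.70·964.0 + 139.0·690.0) / 1270 = 125900/1270 = 99.18 µg/L.

99.2 µg/L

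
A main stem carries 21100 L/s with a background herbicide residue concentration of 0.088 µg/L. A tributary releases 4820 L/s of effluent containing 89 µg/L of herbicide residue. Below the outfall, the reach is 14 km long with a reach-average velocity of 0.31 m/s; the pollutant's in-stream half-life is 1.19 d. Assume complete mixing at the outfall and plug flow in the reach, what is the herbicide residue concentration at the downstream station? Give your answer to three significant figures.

12.3 µg/L

After mixing, C = (21100·0.08800 + 4820·89.00) / 25920 = 430800/25920 = 16.62 µg/L.
Travel time t = 14·1000 / 0.31 = 45160 s = 12.54 h.
Half-life 1.19 d → k = ln 2 / 1.19 = 0.5825 d⁻¹.
Decay over the reach: 16.62·exp(−kt) = 16.62·0.7375 = 12.26 µg/L.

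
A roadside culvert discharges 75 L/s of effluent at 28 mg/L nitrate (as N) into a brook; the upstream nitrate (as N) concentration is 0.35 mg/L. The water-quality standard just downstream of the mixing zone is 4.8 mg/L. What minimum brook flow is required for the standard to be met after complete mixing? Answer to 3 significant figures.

391 L/s

Set C_mix = 4.8: (Q·0.3500 + 75.00·28.00) / (Q + 75.00) = 4.8
→ Q = 75.00·(28.00 − 4.8)/(4.8 − 0.3500) = 391.0 L/s.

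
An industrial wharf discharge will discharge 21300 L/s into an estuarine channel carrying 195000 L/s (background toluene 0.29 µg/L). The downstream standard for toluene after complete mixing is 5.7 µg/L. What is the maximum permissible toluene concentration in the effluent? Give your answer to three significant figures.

At the limit, (Qr·Cr + Qe·Cₑ)/(Qr + Qe) = 5.7:
Cₑ = (216300·5.7 − 195000·0.2900) / 21300 = 55.23 µg/L.

55.2 µg/L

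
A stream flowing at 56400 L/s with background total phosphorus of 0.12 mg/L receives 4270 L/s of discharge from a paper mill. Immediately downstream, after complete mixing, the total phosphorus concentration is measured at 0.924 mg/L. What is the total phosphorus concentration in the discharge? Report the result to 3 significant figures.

11.5 mg/L

Mass balance: 56400·0.1200 + 4270·Cₑ = 60670·0.9240
→ Cₑ = (60670·0.9240 − 56400·0.1200) / 4270 = 11.54 mg/L.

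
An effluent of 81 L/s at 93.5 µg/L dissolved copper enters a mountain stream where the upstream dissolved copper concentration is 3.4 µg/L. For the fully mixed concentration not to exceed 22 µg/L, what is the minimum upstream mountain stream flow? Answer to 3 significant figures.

311 L/s

Set C_mix = 22: (Q·3.400 + 81.00·93.50) / (Q + 81.00) = 22
→ Q = 81.00·(93.50 − 22)/(22 − 3.400) = 311.4 L/s.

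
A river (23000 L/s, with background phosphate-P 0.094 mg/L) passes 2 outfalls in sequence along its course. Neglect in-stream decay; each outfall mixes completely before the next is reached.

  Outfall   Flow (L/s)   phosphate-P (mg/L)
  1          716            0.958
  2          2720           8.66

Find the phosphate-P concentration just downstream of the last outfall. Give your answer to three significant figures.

0.999 mg/L

Outfall 1: combined Q = 23720 L/s; C = (23000·0.09400 + 716.0·0.9580)/23720 = 0.1201 mg/L.
Outfall 2: combined Q = 26440 L/s; C = (23720·0.1201 + 2720·8.660)/26440 = 0.9988 mg/L.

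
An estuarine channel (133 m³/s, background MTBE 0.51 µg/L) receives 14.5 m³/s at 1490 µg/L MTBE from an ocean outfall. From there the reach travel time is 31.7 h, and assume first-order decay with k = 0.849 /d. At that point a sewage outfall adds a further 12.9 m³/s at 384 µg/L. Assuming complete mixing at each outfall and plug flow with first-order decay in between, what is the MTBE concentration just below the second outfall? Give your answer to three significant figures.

74.9 µg/L

Flow-weighted average: C = (133.0·0.5100 + 14.50·1490) / 147.5 = 21670/147.5 = 146.9 µg/L; combined flow 147.5 m³/s.
Applying C = C₀e^(−kt): 146.9 × 0.3258 = 47.88 µg/L.
Second outfall: C = (147.5·47.88 + 12.90·384.0)/160.4 = 74.91 µg/L.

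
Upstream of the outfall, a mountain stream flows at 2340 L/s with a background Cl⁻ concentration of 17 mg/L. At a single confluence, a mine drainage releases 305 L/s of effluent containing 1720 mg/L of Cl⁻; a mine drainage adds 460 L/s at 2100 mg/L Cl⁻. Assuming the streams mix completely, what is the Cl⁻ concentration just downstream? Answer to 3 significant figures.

493 mg/L

Mixed concentration C = ΣQC/ΣQ = (2340·17.00 + 305.0·1720 + 460.0·2100) / 3105 = 1530000/3105 = 492.9 mg/L.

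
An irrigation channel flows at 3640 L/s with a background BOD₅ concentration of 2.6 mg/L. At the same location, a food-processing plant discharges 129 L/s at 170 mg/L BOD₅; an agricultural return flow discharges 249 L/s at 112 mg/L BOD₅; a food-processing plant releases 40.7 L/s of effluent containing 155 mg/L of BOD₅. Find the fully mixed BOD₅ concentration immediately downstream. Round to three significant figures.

16.2 mg/L

After mixing, C = (3640·2.600 + 129.0·170.0 + 249.0·112.0 + 40.70·155.0) / 4059 = 65590/4059 = 16.16 mg/L.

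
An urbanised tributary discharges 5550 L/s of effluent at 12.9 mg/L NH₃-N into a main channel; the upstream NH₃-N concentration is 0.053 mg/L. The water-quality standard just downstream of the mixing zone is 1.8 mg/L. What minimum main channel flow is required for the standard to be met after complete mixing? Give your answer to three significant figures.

35300 L/s

Set C_mix = 1.8: (Q·0.05300 + 5550·12.90) / (Q + 5550) = 1.8
→ Q = 5550·(12.90 − 1.8)/(1.8 − 0.05300) = 35260 L/s.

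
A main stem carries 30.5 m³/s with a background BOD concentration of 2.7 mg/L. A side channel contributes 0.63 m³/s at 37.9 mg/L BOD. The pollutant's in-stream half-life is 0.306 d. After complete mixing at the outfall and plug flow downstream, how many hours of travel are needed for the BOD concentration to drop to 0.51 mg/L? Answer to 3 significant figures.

20.1 h

After mixing, C = (30.50·2.700 + 0.6300·37.90) / 31.13 = 106.2/31.13 = 3.412 mg/L.
Half-life 0.306 d → k = ln 2 / 0.306 = 2.265 d⁻¹.
3.412·exp(−k·t) = 0.51 → t = ln(3.412/0.51)/k = 72500 s = 20.14 h.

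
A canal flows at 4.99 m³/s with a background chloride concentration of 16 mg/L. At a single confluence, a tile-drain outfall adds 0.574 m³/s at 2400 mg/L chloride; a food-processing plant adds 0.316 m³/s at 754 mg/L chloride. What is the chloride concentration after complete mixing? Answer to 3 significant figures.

Mixed concentration C = ΣQC/ΣQ = (4.990·16.00 + 0.5740·2400 + 0.3160·754.0) / 5.880 = 1696/5.880 = 288.4 mg/L.

288 mg/L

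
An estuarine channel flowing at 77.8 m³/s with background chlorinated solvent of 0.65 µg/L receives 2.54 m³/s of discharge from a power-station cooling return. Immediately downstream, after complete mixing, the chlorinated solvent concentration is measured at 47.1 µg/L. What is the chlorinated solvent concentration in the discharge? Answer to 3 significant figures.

1470 µg/L

Mass balance: 77.80·0.6500 + 2.540·Cₑ = 80.34·47.10
→ Cₑ = (80.34·47.10 − 77.80·0.6500) / 2.540 = 1470 µg/L.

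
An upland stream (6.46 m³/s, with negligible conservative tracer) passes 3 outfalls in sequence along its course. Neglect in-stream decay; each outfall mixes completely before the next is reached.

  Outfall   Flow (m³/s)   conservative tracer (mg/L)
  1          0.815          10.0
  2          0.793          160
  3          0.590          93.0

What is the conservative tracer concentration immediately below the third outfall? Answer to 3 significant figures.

Below outfall 1: Q → 7.275 m³/s, C = (6.460·0 + 0.8150·10.00)/7.275 = 1.120 mg/L.
Below outfall 2: Q → 8.068 m³/s, C = (7.275·1.120 + 0.7930·160.0)/8.068 = 16.74 mg/L.
Below outfall 3: Q → 8.658 m³/s, C = (8.068·16.74 + 0.5900·93.00)/8.658 = 21.93 mg/L.

21.9 mg/L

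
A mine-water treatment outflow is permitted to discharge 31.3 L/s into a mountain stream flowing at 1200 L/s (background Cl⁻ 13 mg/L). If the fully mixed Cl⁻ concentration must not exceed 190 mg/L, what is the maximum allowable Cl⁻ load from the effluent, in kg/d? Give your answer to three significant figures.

Mass balance at the limit: 1200·13.00 + 31.30·Cₑ = 1231·190 → Cₑ = 6976 mg/L.
31.30 L/s = 0.03130 m³/s. Load = 0.03130 m³/s × 6976 g/m³ × 86 400 s/d = 18870 kg/d.

18900 kg/d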